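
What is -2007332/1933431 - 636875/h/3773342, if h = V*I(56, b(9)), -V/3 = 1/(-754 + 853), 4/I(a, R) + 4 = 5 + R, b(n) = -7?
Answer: -137052733231463/14590992792804 ≈ -9.3930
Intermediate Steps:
I(a, R) = 4/(1 + R) (I(a, R) = 4/(-4 + (5 + R)) = 4/(1 + R))
V = -1/33 (V = -3/(-754 + 853) = -3/99 = -3*1/99 = -1/33 ≈ -0.030303)
h = 2/99 (h = -4/(33*(1 - 7)) = -4/(33*(-6)) = -4*(-1)/(33*6) = -1/33*(-⅔) = 2/99 ≈ 0.020202)
-2007332/1933431 - 636875/h/3773342 = -2007332/1933431 - 636875/2/99/3773342 = -2007332*1/1933431 - 636875*99/2*(1/3773342) = -2007332/1933431 - 63050625/2*1/3773342 = -2007332/1933431 - 63050625/7546684 = -137052733231463/14590992792804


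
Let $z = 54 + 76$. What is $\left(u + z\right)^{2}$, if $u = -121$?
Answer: $81$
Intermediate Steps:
$z = 130$
$\left(u + z\right)^{2} = \left(-121 + 130\right)^{2} = 9^{2} = 81$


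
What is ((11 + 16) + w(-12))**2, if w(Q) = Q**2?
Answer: 29241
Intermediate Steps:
((11 + 16) + w(-12))**2 = ((11 + 16) + (-12)**2)**2 = (27 + 144)**2 = 171**2 = 29241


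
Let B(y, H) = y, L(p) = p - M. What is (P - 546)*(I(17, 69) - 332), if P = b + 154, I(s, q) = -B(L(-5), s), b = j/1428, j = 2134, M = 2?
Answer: 90616825/714 ≈ 1.2691e+5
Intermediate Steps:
L(p) = -2 + p (L(p) = p - 1*2 = p - 2 = -2 + p)
b = 1067/714 (b = 2134/1428 = 2134*(1/1428) = 1067/714 ≈ 1.4944)
I(s, q) = 7 (I(s, q) = -(-2 - 5) = -1*(-7) = 7)
P = 111023/714 (P = 1067/714 + 154 = 111023/714 ≈ 155.49)
(P - 546)*(I(17, 69) - 332) = (111023/714 - 546)*(7 - 332) = -278821/714*(-325) = 90616825/714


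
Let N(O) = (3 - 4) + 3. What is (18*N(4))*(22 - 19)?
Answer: 108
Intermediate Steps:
N(O) = 2 (N(O) = -1 + 3 = 2)
(18*N(4))*(22 - 19) = (18*2)*(22 - 19) = 36*3 = 108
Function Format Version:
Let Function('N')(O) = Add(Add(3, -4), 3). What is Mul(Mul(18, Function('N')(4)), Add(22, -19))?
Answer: 108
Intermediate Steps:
Function('N')(O) = 2 (Function('N')(O) = Add(-1, 3) = 2)
Mul(Mul(18, Function('N')(4)), Add(22, -19)) = Mul(Mul(18, 2), Add(22, -19)) = Mul(36, 3) = 108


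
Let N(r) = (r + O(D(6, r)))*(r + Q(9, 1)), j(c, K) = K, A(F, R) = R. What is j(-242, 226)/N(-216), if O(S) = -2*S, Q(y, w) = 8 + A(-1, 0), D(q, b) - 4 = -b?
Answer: 113/68224 ≈ 0.0016563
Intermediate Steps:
D(q, b) = 4 - b
Q(y, w) = 8 (Q(y, w) = 8 + 0 = 8)
N(r) = (-8 + 3*r)*(8 + r) (N(r) = (r - 2*(4 - r))*(r + 8) = (r + (-8 + 2*r))*(8 + r) = (-8 + 3*r)*(8 + r))
j(-242, 226)/N(-216) = 226/(-64 + 3*(-216)² + 16*(-216)) = 226/(-64 + 3*46656 - 3456) = 226/(-64 + 139968 - 3456) = 226/136448 = 226*(1/136448) = 113/68224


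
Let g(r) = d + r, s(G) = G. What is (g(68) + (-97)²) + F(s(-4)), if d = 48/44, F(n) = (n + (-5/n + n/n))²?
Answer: 1668683/176 ≈ 9481.2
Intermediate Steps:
F(n) = (1 + n - 5/n)² (F(n) = (n + (-5/n + 1))² = (n + (1 - 5/n))² = (1 + n - 5/n)²)
d = 12/11 (d = 48*(1/44) = 12/11 ≈ 1.0909)
g(r) = 12/11 + r
(g(68) + (-97)²) + F(s(-4)) = ((12/11 + 68) + (-97)²) + (-5 - 4 + (-4)²)²/(-4)² = (760/11 + 9409) + (-5 - 4 + 16)²/16 = 104259/11 + (1/16)*7² = 104259/11 + (1/16)*49 = 104259/11 + 49/16 = 1668683/176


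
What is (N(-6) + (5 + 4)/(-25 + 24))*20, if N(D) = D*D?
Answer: 540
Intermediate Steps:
N(D) = D²
(N(-6) + (5 + 4)/(-25 + 24))*20 = ((-6)² + (5 + 4)/(-25 + 24))*20 = (36 + 9/(-1))*20 = (36 + 9*(-1))*20 = (36 - 9)*20 = 27*20 = 540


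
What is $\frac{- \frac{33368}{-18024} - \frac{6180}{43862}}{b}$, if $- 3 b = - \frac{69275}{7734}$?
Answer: $\frac{653619141354}{1140971788775} \approx 0.57286$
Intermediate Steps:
$b = \frac{69275}{23202}$ ($b = - \frac{\left(-69275\right) \frac{1}{7734}}{3} = \left(- \frac{1}{3}\right) \left(- \frac{69275}{7734}\right) = \frac{69275}{23202} \approx 2.9857$)
$\frac{- \frac{33368}{-18024} - \frac{6180}{43862}}{b} = \frac{- \frac{33368}{-18024} - \frac{6180}{43862}}{\frac{69275}{23202}} = \left(\left(-33368\right) \left(- \frac{1}{18024}\right) - \frac{3090}{21931}\right) \frac{23202}{69275} = \left(\frac{4171}{2253} - \frac{3090}{21931}\right) \frac{23202}{69275} = \frac{84512431}{49410543} \cdot \frac{23202}{69275} = \frac{653619141354}{1140971788775}$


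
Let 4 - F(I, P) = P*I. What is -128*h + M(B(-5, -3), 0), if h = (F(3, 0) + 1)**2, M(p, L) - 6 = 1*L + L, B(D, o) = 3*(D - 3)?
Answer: -3194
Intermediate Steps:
B(D, o) = -9 + 3*D (B(D, o) = 3*(-3 + D) = -9 + 3*D)
F(I, P) = 4 - I*P (F(I, P) = 4 - P*I = 4 - I*P)
M(p, L) = 6 + 2*L (M(p, L) = 6 + (1*L + L) = 6 + (L + L) = 6 + 2*L)
h = 25 (h = ((4 - 1*3*0) + 1)**2 = ((4 + 0) + 1)**2 = (4 + 1)**2 = 5**2 = 25)
-128*h + M(B(-5, -3), 0) = -128*25 + (6 + 2*0) = -3200 + (6 + 0) = -3200 + 6 = -3194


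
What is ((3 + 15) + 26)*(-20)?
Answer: -880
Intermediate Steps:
((3 + 15) + 26)*(-20) = (18 + 26)*(-20) = 44*(-20) = -880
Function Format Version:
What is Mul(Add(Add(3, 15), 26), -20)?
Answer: -880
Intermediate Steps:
Mul(Add(Add(3, 15), 26), -20) = Mul(Add(18, 26), -20) = Mul(44, -20) = -880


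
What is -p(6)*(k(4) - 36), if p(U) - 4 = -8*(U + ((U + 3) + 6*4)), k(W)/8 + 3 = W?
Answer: -8624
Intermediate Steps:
k(W) = -24 + 8*W
p(U) = -212 - 16*U (p(U) = 4 - 8*(U + ((U + 3) + 6*4)) = 4 - 8*(U + ((3 + U) + 24)) = 4 - 8*(U + (27 + U)) = 4 - 8*(27 + 2*U) = 4 + (-216 - 16*U) = -212 - 16*U)
-p(6)*(k(4) - 36) = -(-212 - 16*6)*((-24 + 8*4) - 36) = -(-212 - 96)*((-24 + 32) - 36) = -(-308)*(8 - 36) = -(-308)*(-28) = -1*8624 = -8624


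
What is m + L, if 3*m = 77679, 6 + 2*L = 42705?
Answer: 94485/2 ≈ 47243.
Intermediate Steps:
L = 42699/2 (L = -3 + (½)*42705 = -3 + 42705/2 = 42699/2 ≈ 21350.)
m = 25893 (m = (⅓)*77679 = 25893)
m + L = 25893 + 42699/2 = 94485/2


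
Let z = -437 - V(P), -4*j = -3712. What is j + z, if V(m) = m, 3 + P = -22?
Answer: 516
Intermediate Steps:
j = 928 (j = -¼*(-3712) = 928)
P = -25 (P = -3 - 22 = -25)
z = -412 (z = -437 - 1*(-25) = -437 + 25 = -412)
j + z = 928 - 412 = 516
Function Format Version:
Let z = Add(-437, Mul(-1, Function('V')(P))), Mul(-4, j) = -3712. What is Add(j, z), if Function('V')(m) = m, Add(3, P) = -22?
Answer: 516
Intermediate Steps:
j = 928 (j = Mul(Rational(-1, 4), -3712) = 928)
P = -25 (P = Add(-3, -22) = -25)
z = -412 (z = Add(-437, Mul(-1, -25)) = Add(-437, 25) = -412)
Add(j, z) = Add(928, -412) = 516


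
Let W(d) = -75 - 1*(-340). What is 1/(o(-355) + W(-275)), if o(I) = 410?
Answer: 1/675 ≈ 0.0014815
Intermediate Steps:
W(d) = 265 (W(d) = -75 + 340 = 265)
1/(o(-355) + W(-275)) = 1/(410 + 265) = 1/675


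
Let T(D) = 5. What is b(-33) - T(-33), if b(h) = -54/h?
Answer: -37/11 ≈ -3.3636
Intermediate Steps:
b(-33) - T(-33) = -54/(-33) - 1*5 = -54*(-1/33) - 5 = 18/11 - 5 = -37/11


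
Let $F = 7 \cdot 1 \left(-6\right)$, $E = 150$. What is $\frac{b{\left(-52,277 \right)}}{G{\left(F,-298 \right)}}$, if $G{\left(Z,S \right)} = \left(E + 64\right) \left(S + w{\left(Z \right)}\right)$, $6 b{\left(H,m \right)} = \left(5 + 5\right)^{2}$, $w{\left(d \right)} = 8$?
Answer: $- \frac{5}{18618} \approx -0.00026856$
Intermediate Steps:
$F = -42$ ($F = 7 \left(-6\right) = -42$)
$b{\left(H,m \right)} = \frac{50}{3}$ ($b{\left(H,m \right)} = \frac{\left(5 + 5\right)^{2}}{6} = \frac{10^{2}}{6} = \frac{1}{6} \cdot 100 = \frac{50}{3}$)
$G{\left(Z,S \right)} = 1712 + 214 S$ ($G{\left(Z,S \right)} = \left(150 + 64\right) \left(S + 8\right) = 214 \left(8 + S\right) = 1712 + 214 S$)
$\frac{b{\left(-52,277 \right)}}{G{\left(F,-298 \right)}} = \frac{50}{3 \left(1712 + 214 \left(-298\right)\right)} = \frac{50}{3 \left(1712 - 63772\right)} = \frac{50}{3 \left(-62060\right)} = \frac{50}{3} \left(- \frac{1}{62060}\right) = - \frac{5}{18618}$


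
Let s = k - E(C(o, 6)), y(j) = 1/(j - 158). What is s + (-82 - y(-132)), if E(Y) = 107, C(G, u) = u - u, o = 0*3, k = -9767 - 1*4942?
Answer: -4320419/290 ≈ -14898.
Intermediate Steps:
y(j) = 1/(-158 + j)
k = -14709 (k = -9767 - 4942 = -14709)
o = 0
C(G, u) = 0
s = -14816 (s = -14709 - 1*107 = -14709 - 107 = -14816)
s + (-82 - y(-132)) = -14816 + (-82 - 1/(-158 - 132)) = -14816 + (-82 - 1/(-290)) = -14816 + (-82 - 1*(-1/290)) = -14816 + (-82 + 1/290) = -14816 - 23779/290 = -4320419/290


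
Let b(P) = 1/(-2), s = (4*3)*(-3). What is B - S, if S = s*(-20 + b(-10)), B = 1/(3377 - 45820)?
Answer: -31322935/42443 ≈ -738.00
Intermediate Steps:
s = -36 (s = 12*(-3) = -36)
b(P) = -1/2
B = -1/42443 (B = 1/(-42443) = -1/42443 ≈ -2.3561e-5)
S = 738 (S = -36*(-20 - 1/2) = -36*(-41/2) = 738)
B - S = -1/42443 - 1*738 = -1/42443 - 738 = -31322935/42443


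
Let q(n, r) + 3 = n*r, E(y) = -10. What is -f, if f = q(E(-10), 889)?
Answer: 8893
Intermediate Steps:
q(n, r) = -3 + n*r
f = -8893 (f = -3 - 10*889 = -3 - 8890 = -8893)
-f = -1*(-8893) = 8893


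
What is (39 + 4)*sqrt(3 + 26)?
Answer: 43*sqrt(29) ≈ 231.56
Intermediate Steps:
(39 + 4)*sqrt(3 + 26) = 43*sqrt(29)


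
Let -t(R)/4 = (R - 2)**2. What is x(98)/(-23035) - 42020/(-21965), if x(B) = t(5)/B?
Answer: 49663874/25960445 ≈ 1.9131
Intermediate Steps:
t(R) = -4*(-2 + R)**2 (t(R) = -4*(R - 2)**2 = -4*(-2 + R)**2)
x(B) = -36/B (x(B) = (-4*(-2 + 5)**2)/B = (-4*3**2)/B = (-4*9)/B = -36/B)
x(98)/(-23035) - 42020/(-21965) = -36/98/(-23035) - 42020/(-21965) = -36*1/98*(-1/23035) - 42020*(-1/21965) = -18/49*(-1/23035) + 44/23 = 18/1128715 + 44/23 = 49663874/25960445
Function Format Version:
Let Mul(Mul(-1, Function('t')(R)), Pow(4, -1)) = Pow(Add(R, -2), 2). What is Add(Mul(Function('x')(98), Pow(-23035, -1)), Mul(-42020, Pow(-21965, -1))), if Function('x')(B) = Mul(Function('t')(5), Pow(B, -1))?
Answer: Rational(49663874, 25960445) ≈ 1.9131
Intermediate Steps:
Function('t')(R) = Mul(-4, Pow(Add(-2, R), 2)) (Function('t')(R) = Mul(-4, Pow(Add(R, -2), 2)) = Mul(-4, Pow(Add(-2, R), 2)))
Function('x')(B) = Mul(-36, Pow(B, -1)) (Function('x')(B) = Mul(Mul(-4, Pow(Add(-2, 5), 2)), Pow(B, -1)) = Mul(Mul(-4, Pow(3, 2)), Pow(B, -1)) = Mul(Mul(-4, 9), Pow(B, -1)) = Mul(-36, Pow(B, -1)))
Add(Mul(Function('x')(98), Pow(-23035, -1)), Mul(-42020, Pow(-21965, -1))) = Add(Mul(Mul(-36, Pow(98, -1)), Pow(-23035, -1)), Mul(-42020, Pow(-21965, -1))) = Add(Mul(Mul(-36, Rational(1, 98)), Rational(-1, 23035)), Mul(-42020, Rational(-1, 21965))) = Add(Mul(Rational(-18, 49), Rational(-1, 23035)), Rational(44, 23)) = Add(Rational(18, 1128715), Rational(44, 23)) = Rational(49663874, 25960445)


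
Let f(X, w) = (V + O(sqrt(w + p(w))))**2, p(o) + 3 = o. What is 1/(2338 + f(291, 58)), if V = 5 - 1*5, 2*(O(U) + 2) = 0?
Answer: 1/2342 ≈ 0.00042699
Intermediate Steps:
p(o) = -3 + o
O(U) = -2 (O(U) = -2 + (1/2)*0 = -2 + 0 = -2)
V = 0 (V = 5 - 5 = 0)
f(X, w) = 4 (f(X, w) = (0 - 2)**2 = (-2)**2 = 4)
1/(2338 + f(291, 58)) = 1/(2338 + 4) = 1/2342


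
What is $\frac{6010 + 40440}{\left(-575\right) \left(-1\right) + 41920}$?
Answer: $\frac{9290}{8499} \approx 1.0931$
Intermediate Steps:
$\frac{6010 + 40440}{\left(-575\right) \left(-1\right) + 41920} = \frac{46450}{575 + 41920} = \frac{46450}{42495} = 46450 \cdot \frac{1}{42495} = \frac{9290}{8499}$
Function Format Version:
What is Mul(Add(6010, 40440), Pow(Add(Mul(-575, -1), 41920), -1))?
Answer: Rational(9290, 8499) ≈ 1.0931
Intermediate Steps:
Mul(Add(6010, 40440), Pow(Add(Mul(-575, -1), 41920), -1)) = Mul(46450, Pow(Add(575, 41920), -1)) = Mul(46450, Pow(42495, -1)) = Mul(46450, Rational(1, 42495)) = Rational(9290, 8499)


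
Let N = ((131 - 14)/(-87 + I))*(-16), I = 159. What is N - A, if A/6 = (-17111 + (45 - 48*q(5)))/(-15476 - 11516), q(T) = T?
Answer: -201407/6748 ≈ -29.847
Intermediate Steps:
A = 25959/6748 (A = 6*((-17111 + (45 - 48*5))/(-15476 - 11516)) = 6*((-17111 + (45 - 240))/(-26992)) = 6*((-17111 - 195)*(-1/26992)) = 6*(-17306*(-1/26992)) = 6*(8653/13496) = 25959/6748 ≈ 3.8469)
N = -26 (N = ((131 - 14)/(-87 + 159))*(-16) = (117/72)*(-16) = (117*(1/72))*(-16) = (13/8)*(-16) = -26)
N - A = -26 - 1*25959/6748 = -26 - 25959/6748 = -201407/6748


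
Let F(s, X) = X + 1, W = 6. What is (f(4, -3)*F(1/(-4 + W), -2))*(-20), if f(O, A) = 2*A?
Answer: -120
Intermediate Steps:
F(s, X) = 1 + X
(f(4, -3)*F(1/(-4 + W), -2))*(-20) = ((2*(-3))*(1 - 2))*(-20) = -6*(-1)*(-20) = 6*(-20) = -120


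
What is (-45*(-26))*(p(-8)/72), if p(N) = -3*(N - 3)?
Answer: 2145/4 ≈ 536.25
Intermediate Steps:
p(N) = 9 - 3*N (p(N) = -3*(-3 + N) = 9 - 3*N)
(-45*(-26))*(p(-8)/72) = (-45*(-26))*((9 - 3*(-8))/72) = 1170*((9 + 24)*(1/72)) = 1170*(33*(1/72)) = 1170*(11/24) = 2145/4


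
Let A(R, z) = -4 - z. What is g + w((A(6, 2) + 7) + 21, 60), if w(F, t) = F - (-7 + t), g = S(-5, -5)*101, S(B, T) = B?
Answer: -536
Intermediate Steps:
g = -505 (g = -5*101 = -505)
w(F, t) = 7 + F - t (w(F, t) = F + (7 - t) = 7 + F - t)
g + w((A(6, 2) + 7) + 21, 60) = -505 + (7 + (((-4 - 1*2) + 7) + 21) - 1*60) = -505 + (7 + (((-4 - 2) + 7) + 21) - 60) = -505 + (7 + ((-6 + 7) + 21) - 60) = -505 + (7 + (1 + 21) - 60) = -505 + (7 + 22 - 60) = -505 - 31 = -536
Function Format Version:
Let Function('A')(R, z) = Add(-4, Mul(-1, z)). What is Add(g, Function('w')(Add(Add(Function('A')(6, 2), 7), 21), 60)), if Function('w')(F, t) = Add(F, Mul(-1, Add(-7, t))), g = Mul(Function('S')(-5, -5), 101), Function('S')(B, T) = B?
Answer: -536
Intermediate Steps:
g = -505 (g = Mul(-5, 101) = -505)
Function('w')(F, t) = Add(7, F, Mul(-1, t)) (Function('w')(F, t) = Add(F, Add(7, Mul(-1, t))) = Add(7, F, Mul(-1, t)))
Add(g, Function('w')(Add(Add(Function('A')(6, 2), 7), 21), 60)) = Add(-505, Add(7, Add(Add(Add(-4, Mul(-1, 2)), 7), 21), Mul(-1, 60))) = Add(-505, Add(7, Add(Add(Add(-4, -2), 7), 21), -60)) = Add(-505, Add(7, Add(Add(-6, 7), 21), -60)) = Add(-505, Add(7, Add(1, 21), -60)) = Add(-505, Add(7, 22, -60)) = Add(-505, -31) = -536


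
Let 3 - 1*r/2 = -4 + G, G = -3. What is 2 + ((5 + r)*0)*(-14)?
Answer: 2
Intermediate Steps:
r = 20 (r = 6 - 2*(-4 - 3) = 6 - 2*(-7) = 6 + 14 = 20)
2 + ((5 + r)*0)*(-14) = 2 + ((5 + 20)*0)*(-14) = 2 + (25*0)*(-14) = 2 + 0*(-14) = 2 + 0 = 2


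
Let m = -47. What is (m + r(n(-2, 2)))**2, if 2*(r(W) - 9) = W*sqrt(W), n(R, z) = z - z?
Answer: 1444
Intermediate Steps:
n(R, z) = 0
r(W) = 9 + W**(3/2)/2 (r(W) = 9 + (W*sqrt(W))/2 = 9 + W**(3/2)/2)
(m + r(n(-2, 2)))**2 = (-47 + (9 + 0**(3/2)/2))**2 = (-47 + (9 + (1/2)*0))**2 = (-47 + (9 + 0))**2 = (-47 + 9)**2 = (-38)**2 = 1444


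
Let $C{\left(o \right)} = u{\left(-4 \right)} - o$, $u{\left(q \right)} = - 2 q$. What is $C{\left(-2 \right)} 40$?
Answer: $400$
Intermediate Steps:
$C{\left(o \right)} = 8 - o$ ($C{\left(o \right)} = \left(-2\right) \left(-4\right) - o = 8 - o$)
$C{\left(-2 \right)} 40 = \left(8 - -2\right) 40 = \left(8 + 2\right) 40 = 10 \cdot 40 = 400$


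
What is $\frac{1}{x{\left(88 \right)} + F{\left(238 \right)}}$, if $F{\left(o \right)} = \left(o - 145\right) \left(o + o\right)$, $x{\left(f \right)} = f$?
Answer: $\frac{1}{44356} \approx 2.2545 \cdot 10^{-5}$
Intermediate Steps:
$F{\left(o \right)} = 2 o \left(-145 + o\right)$ ($F{\left(o \right)} = \left(-145 + o\right) 2 o = 2 o \left(-145 + o\right)$)
$\frac{1}{x{\left(88 \right)} + F{\left(238 \right)}} = \frac{1}{88 + 2 \cdot 238 \left(-145 + 238\right)} = \frac{1}{88 + 2 \cdot 238 \cdot 93} = \frac{1}{88 + 44268} = \frac{1}{44356}$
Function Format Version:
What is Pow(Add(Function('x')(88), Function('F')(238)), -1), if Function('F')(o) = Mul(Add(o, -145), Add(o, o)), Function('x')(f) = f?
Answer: Rational(1, 44356) ≈ 2.2545e-5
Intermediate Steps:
Function('F')(o) = Mul(2, o, Add(-145, o)) (Function('F')(o) = Mul(Add(-145, o), Mul(2, o)) = Mul(2, o, Add(-145, o)))
Pow(Add(Function('x')(88), Function('F')(238)), -1) = Pow(Add(88, Mul(2, 238, Add(-145, 238))), -1) = Pow(Add(88, Mul(2, 238, 93)), -1) = Pow(Add(88, 44268), -1) = Pow(44356, -1) = Rational(1, 44356)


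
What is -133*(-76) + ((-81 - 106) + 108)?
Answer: 10029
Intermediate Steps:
-133*(-76) + ((-81 - 106) + 108) = 10108 + (-187 + 108) = 10108 - 79 = 10029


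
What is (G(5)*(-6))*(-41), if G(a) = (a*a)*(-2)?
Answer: -12300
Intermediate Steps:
G(a) = -2*a² (G(a) = a²*(-2) = -2*a²)
(G(5)*(-6))*(-41) = (-2*5²*(-6))*(-41) = (-2*25*(-6))*(-41) = -50*(-6)*(-41) = 300*(-41) = -12300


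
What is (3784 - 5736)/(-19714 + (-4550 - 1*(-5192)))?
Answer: 61/596 ≈ 0.10235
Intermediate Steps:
(3784 - 5736)/(-19714 + (-4550 - 1*(-5192))) = -1952/(-19714 + (-4550 + 5192)) = -1952/(-19714 + 642) = -1952/(-19072) = -1952*(-1/19072) = 61/596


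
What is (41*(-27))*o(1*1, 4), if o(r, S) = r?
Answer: -1107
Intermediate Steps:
(41*(-27))*o(1*1, 4) = (41*(-27))*(1*1) = -1107*1 = -1107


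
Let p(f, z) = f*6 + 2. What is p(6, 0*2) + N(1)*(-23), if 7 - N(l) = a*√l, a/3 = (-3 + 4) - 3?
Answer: -261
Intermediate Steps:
p(f, z) = 2 + 6*f (p(f, z) = 6*f + 2 = 2 + 6*f)
a = -6 (a = 3*((-3 + 4) - 3) = 3*(1 - 3) = 3*(-2) = -6)
N(l) = 7 + 6*√l (N(l) = 7 - (-6)*√l = 7 + 6*√l)
p(6, 0*2) + N(1)*(-23) = (2 + 6*6) + (7 + 6*√1)*(-23) = (2 + 36) + (7 + 6*1)*(-23) = 38 + (7 + 6)*(-23) = 38 + 13*(-23) = 38 - 299 = -261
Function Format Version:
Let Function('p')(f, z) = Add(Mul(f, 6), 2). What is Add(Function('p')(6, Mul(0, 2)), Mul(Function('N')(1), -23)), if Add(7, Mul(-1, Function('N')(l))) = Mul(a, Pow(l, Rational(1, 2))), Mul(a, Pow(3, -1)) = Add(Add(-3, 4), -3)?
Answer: -261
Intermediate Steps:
Function('p')(f, z) = Add(2, Mul(6, f)) (Function('p')(f, z) = Add(Mul(6, f), 2) = Add(2, Mul(6, f)))
a = -6 (a = Mul(3, Add(Add(-3, 4), -3)) = Mul(3, Add(1, -3)) = Mul(3, -2) = -6)
Function('N')(l) = Add(7, Mul(6, Pow(l, Rational(1, 2)))) (Function('N')(l) = Add(7, Mul(-1, Mul(-6, Pow(l, Rational(1, 2))))) = Add(7, Mul(6, Pow(l, Rational(1, 2)))))
Add(Function('p')(6, Mul(0, 2)), Mul(Function('N')(1), -23)) = Add(Add(2, Mul(6, 6)), Mul(Add(7, Mul(6, Pow(1, Rational(1, 2)))), -23)) = Add(Add(2, 36), Mul(Add(7, Mul(6, 1)), -23)) = Add(38, Mul(Add(7, 6), -23)) = Add(38, Mul(13, -23)) = Add(38, -299) = -261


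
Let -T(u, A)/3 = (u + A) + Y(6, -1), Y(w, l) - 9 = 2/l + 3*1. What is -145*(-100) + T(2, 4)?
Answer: 14452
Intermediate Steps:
Y(w, l) = 12 + 2/l (Y(w, l) = 9 + (2/l + 3*1) = 9 + (2/l + 3) = 9 + (3 + 2/l) = 12 + 2/l)
T(u, A) = -30 - 3*A - 3*u (T(u, A) = -3*((u + A) + (12 + 2/(-1))) = -3*((A + u) + (12 + 2*(-1))) = -3*((A + u) + (12 - 2)) = -3*((A + u) + 10) = -3*(10 + A + u) = -30 - 3*A - 3*u)
-145*(-100) + T(2, 4) = -145*(-100) + (-30 - 3*4 - 3*2) = 14500 + (-30 - 12 - 6) = 14500 - 48 = 14452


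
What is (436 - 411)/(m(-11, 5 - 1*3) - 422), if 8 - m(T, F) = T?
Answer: -25/403 ≈ -0.062035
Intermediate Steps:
m(T, F) = 8 - T
(436 - 411)/(m(-11, 5 - 1*3) - 422) = (436 - 411)/((8 - 1*(-11)) - 422) = 25/((8 + 11) - 422) = 25/(19 - 422) = 25/(-403) = 25*(-1/403) = -25/403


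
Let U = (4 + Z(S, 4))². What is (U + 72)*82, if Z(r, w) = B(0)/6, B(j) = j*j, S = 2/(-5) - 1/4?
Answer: 7216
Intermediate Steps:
S = -13/20 (S = 2*(-⅕) - 1*¼ = -⅖ - ¼ = -13/20 ≈ -0.65000)
B(j) = j²
Z(r, w) = 0 (Z(r, w) = 0²/6 = 0*(⅙) = 0)
U = 16 (U = (4 + 0)² = 4² = 16)
(U + 72)*82 = (16 + 72)*82 = 88*82 = 7216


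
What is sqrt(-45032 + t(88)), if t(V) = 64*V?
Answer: 10*I*sqrt(394) ≈ 198.49*I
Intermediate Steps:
sqrt(-45032 + t(88)) = sqrt(-45032 + 64*88) = sqrt(-45032 + 5632) = sqrt(-39400) = 10*I*sqrt(394)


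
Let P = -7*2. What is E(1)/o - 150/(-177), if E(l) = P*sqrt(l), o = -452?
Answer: 11713/13334 ≈ 0.87843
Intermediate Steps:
P = -14
E(l) = -14*sqrt(l)
E(1)/o - 150/(-177) = -14*sqrt(1)/(-452) - 150/(-177) = -14*1*(-1/452) - 150*(-1/177) = -14*(-1/452) + 50/59 = 7/226 + 50/59 = 11713/13334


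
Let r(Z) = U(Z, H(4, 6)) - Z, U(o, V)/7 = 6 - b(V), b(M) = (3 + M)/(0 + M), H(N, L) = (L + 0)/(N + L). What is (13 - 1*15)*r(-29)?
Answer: -58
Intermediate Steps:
H(N, L) = L/(L + N)
b(M) = (3 + M)/M
U(o, V) = 42 - 7*(3 + V)/V (U(o, V) = 7*(6 - (3 + V)/V) = 42 - 7*(3 + V)/V)
r(Z) = -Z (r(Z) = (35 - 21/(6/(6 + 4))) - Z = (35 - 21/(6/10)) - Z = (35 - 21/(6*(1/10))) - Z = (35 - 21/3/5) - Z = (35 - 21*5/3) - Z = (35 - 35) - Z = 0 - Z = -Z)
(13 - 1*15)*r(-29) = (13 - 1*15)*(-1*(-29)) = (13 - 15)*29 = -2*29 = -58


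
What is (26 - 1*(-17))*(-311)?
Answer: -13373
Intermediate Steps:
(26 - 1*(-17))*(-311) = (26 + 17)*(-311) = 43*(-311) = -13373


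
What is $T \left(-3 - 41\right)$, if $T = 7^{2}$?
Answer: $-2156$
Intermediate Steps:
$T = 49$
$T \left(-3 - 41\right) = 49 \left(-3 - 41\right) = 49 \left(-44\right) = -2156$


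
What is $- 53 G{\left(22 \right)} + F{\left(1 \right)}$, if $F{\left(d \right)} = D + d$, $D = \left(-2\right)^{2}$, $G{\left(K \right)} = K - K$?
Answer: $5$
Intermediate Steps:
$G{\left(K \right)} = 0$
$D = 4$
$F{\left(d \right)} = 4 + d$
$- 53 G{\left(22 \right)} + F{\left(1 \right)} = \left(-53\right) 0 + \left(4 + 1\right) = 0 + 5 = 5$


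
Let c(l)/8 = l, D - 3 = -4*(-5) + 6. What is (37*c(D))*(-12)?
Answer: -103008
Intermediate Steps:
D = 29 (D = 3 + (-4*(-5) + 6) = 3 + (20 + 6) = 3 + 26 = 29)
c(l) = 8*l
(37*c(D))*(-12) = (37*(8*29))*(-12) = (37*232)*(-12) = 8584*(-12) = -103008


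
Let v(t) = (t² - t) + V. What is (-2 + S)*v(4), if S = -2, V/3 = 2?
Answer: -72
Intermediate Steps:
V = 6 (V = 3*2 = 6)
v(t) = 6 + t² - t (v(t) = (t² - t) + 6 = 6 + t² - t)
(-2 + S)*v(4) = (-2 - 2)*(6 + 4² - 1*4) = -4*(6 + 16 - 4) = -4*18 = -72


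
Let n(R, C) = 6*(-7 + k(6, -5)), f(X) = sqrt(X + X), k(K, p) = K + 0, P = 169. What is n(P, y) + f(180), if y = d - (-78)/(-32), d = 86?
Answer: -6 + 6*sqrt(10) ≈ 12.974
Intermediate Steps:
k(K, p) = K
f(X) = sqrt(2)*sqrt(X) (f(X) = sqrt(2*X) = sqrt(2)*sqrt(X))
y = 1337/16 (y = 86 - (-78)/(-32) = 86 - (-78)*(-1)/32 = 86 - 1*39/16 = 86 - 39/16 = 1337/16 ≈ 83.563)
n(R, C) = -6 (n(R, C) = 6*(-7 + 6) = 6*(-1) = -6)
n(P, y) + f(180) = -6 + sqrt(2)*sqrt(180) = -6 + sqrt(2)*(6*sqrt(5)) = -6 + 6*sqrt(10)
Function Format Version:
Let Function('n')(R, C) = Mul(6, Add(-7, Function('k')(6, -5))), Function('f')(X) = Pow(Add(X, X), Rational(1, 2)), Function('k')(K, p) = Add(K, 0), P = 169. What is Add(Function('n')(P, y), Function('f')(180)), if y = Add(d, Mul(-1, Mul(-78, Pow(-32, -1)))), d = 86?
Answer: Add(-6, Mul(6, Pow(10, Rational(1, 2)))) ≈ 12.974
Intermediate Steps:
Function('k')(K, p) = K
Function('f')(X) = Mul(Pow(2, Rational(1, 2)), Pow(X, Rational(1, 2))) (Function('f')(X) = Pow(Mul(2, X), Rational(1, 2)) = Mul(Pow(2, Rational(1, 2)), Pow(X, Rational(1, 2))))
y = Rational(1337, 16) (y = Add(86, Mul(-1, Mul(-78, Pow(-32, -1)))) = Add(86, Mul(-1, Mul(-78, Rational(-1, 32)))) = Add(86, Mul(-1, Rational(39, 16))) = Add(86, Rational(-39, 16)) = Rational(1337, 16) ≈ 83.563)
Function('n')(R, C) = -6 (Function('n')(R, C) = Mul(6, Add(-7, 6)) = Mul(6, -1) = -6)
Add(Function('n')(P, y), Function('f')(180)) = Add(-6, Mul(Pow(2, Rational(1, 2)), Pow(180, Rational(1, 2)))) = Add(-6, Mul(Pow(2, Rational(1, 2)), Mul(6, Pow(5, Rational(1, 2))))) = Add(-6, Mul(6, Pow(10, Rational(1, 2))))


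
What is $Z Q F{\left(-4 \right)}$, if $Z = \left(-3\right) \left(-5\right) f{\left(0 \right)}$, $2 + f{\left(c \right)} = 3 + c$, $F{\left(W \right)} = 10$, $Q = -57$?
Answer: $-8550$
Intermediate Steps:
$f{\left(c \right)} = 1 + c$ ($f{\left(c \right)} = -2 + \left(3 + c\right) = 1 + c$)
$Z = 15$ ($Z = \left(-3\right) \left(-5\right) \left(1 + 0\right) = 15 \cdot 1 = 15$)
$Z Q F{\left(-4 \right)} = 15 \left(-57\right) 10 = \left(-855\right) 10 = -8550$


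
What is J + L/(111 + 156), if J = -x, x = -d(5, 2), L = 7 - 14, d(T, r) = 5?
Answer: 1328/267 ≈ 4.9738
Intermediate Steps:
L = -7
x = -5 (x = -1*5 = -5)
J = 5 (J = -1*(-5) = 5)
J + L/(111 + 156) = 5 - 7/(111 + 156) = 5 - 7/267 = 1328/267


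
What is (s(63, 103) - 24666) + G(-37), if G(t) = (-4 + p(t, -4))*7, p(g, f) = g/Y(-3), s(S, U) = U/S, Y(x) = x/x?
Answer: -1571936/63 ≈ -24951.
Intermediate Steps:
Y(x) = 1
p(g, f) = g (p(g, f) = g/1 = g*1 = g)
G(t) = -28 + 7*t (G(t) = (-4 + t)*7 = -28 + 7*t)
(s(63, 103) - 24666) + G(-37) = (103/63 - 24666) + (-28 + 7*(-37)) = (103*(1/63) - 24666) + (-28 - 259) = (103/63 - 24666) - 287 = -1553855/63 - 287 = -1571936/63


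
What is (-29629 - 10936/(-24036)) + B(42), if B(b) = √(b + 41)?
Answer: -178037927/6009 + √83 ≈ -29619.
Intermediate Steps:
B(b) = √(41 + b)
(-29629 - 10936/(-24036)) + B(42) = (-29629 - 10936/(-24036)) + √(41 + 42) = (-29629 - 10936*(-1/24036)) + √83 = (-29629 + 2734/6009) + √83 = -178037927/6009 + √83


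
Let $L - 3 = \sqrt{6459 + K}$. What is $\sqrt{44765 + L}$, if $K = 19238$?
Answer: $\sqrt{44768 + \sqrt{25697}} \approx 211.96$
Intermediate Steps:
$L = 3 + \sqrt{25697}$ ($L = 3 + \sqrt{6459 + 19238} = 3 + \sqrt{25697} \approx 163.3$)
$\sqrt{44765 + L} = \sqrt{44765 + \left(3 + \sqrt{25697}\right)} = \sqrt{44768 + \sqrt{25697}}$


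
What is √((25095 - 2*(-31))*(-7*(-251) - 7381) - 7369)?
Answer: I*√141490337 ≈ 11895.0*I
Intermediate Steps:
√((25095 - 2*(-31))*(-7*(-251) - 7381) - 7369) = √((25095 + 62)*(1757 - 7381) - 7369) = √(25157*(-5624) - 7369) = √(-141482968 - 7369) = √(-141490337) = I*√141490337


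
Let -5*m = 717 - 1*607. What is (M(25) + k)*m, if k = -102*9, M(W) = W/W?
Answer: 20174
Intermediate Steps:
M(W) = 1
k = -918
m = -22 (m = -(717 - 1*607)/5 = -(717 - 607)/5 = -⅕*110 = -22)
(M(25) + k)*m = (1 - 918)*(-22) = -917*(-22) = 20174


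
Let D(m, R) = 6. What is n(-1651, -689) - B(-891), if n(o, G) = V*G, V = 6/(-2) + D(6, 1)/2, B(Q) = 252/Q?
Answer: 28/99 ≈ 0.28283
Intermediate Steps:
V = 0 (V = 6/(-2) + 6/2 = 6*(-½) + 6*(½) = -3 + 3 = 0)
n(o, G) = 0 (n(o, G) = 0*G = 0)
n(-1651, -689) - B(-891) = 0 - 252/(-891) = 0 - 252*(-1)/891 = 0 - 1*(-28/99) = 0 + 28/99 = 28/99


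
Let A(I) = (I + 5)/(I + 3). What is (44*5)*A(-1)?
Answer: 440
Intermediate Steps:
A(I) = (5 + I)/(3 + I)
(44*5)*A(-1) = (44*5)*((5 - 1)/(3 - 1)) = 220*(4/2) = 220*((½)*4) = 220*2 = 440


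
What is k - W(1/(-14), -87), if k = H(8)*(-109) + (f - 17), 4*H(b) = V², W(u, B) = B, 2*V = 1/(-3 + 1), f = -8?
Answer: 3859/64 ≈ 60.297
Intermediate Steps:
V = -¼ (V = 1/(2*(-3 + 1)) = (½)/(-2) = (½)*(-½) = -¼ ≈ -0.25000)
H(b) = 1/64 (H(b) = (-¼)²/4 = (¼)*(1/16) = 1/64)
k = -1709/64 (k = (1/64)*(-109) + (-8 - 17) = -109/64 - 25 = -1709/64 ≈ -26.703)
k - W(1/(-14), -87) = -1709/64 - 1*(-87) = -1709/64 + 87 = 3859/64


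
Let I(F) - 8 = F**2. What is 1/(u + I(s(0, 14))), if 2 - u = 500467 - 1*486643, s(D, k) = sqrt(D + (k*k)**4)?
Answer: 1/1475775242 ≈ 6.7761e-10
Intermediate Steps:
s(D, k) = sqrt(D + k**8) (s(D, k) = sqrt(D + (k**2)**4) = sqrt(D + k**8))
u = -13822 (u = 2 - (500467 - 1*486643) = 2 - (500467 - 486643) = 2 - 1*13824 = 2 - 13824 = -13822)
I(F) = 8 + F**2
1/(u + I(s(0, 14))) = 1/(-13822 + (8 + (sqrt(0 + 14**8))**2)) = 1/(-13822 + (8 + (sqrt(0 + 1475789056))**2)) = 1/(-13822 + (8 + (sqrt(1475789056))**2)) = 1/(-13822 + (8 + 38416**2)) = 1/(-13822 + (8 + 1475789056)) = 1/(-13822 + 1475789064) = 1/1475775242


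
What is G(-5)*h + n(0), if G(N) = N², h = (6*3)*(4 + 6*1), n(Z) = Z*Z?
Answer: 4500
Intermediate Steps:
n(Z) = Z²
h = 180 (h = 18*(4 + 6) = 18*10 = 180)
G(-5)*h + n(0) = (-5)²*180 + 0² = 25*180 + 0 = 4500 + 0 = 4500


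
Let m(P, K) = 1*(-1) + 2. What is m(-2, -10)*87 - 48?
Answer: 39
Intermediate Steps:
m(P, K) = 1 (m(P, K) = -1 + 2 = 1)
m(-2, -10)*87 - 48 = 1*87 - 48 = 87 - 48 = 39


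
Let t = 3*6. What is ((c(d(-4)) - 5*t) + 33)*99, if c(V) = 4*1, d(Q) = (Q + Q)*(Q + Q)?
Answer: -5247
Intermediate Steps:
t = 18
d(Q) = 4*Q² (d(Q) = (2*Q)*(2*Q) = 4*Q²)
c(V) = 4
((c(d(-4)) - 5*t) + 33)*99 = ((4 - 5*18) + 33)*99 = ((4 - 90) + 33)*99 = (-86 + 33)*99 = -53*99 = -5247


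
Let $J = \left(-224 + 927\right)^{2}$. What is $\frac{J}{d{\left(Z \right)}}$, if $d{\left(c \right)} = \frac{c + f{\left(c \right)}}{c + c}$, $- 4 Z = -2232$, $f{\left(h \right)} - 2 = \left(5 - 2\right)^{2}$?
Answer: $\frac{551537244}{569} \approx 9.6931 \cdot 10^{5}$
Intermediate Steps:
$f{\left(h \right)} = 11$ ($f{\left(h \right)} = 2 + \left(5 - 2\right)^{2} = 2 + 3^{2} = 2 + 9 = 11$)
$J = 494209$ ($J = 703^{2} = 494209$)
$Z = 558$ ($Z = \left(- \frac{1}{4}\right) \left(-2232\right) = 558$)
$d{\left(c \right)} = \frac{11 + c}{2 c}$ ($d{\left(c \right)} = \frac{c + 11}{c + c} = \frac{11 + c}{2 c}$)
$\frac{J}{d{\left(Z \right)}} = \frac{494209}{\frac{1}{2} \cdot \frac{1}{558} \left(11 + 558\right)} = \frac{494209}{\frac{1}{2} \cdot \frac{1}{558} \cdot 569} = \frac{494209}{\frac{569}{1116}} = 494209 \cdot \frac{1116}{569} = \frac{551537244}{569}$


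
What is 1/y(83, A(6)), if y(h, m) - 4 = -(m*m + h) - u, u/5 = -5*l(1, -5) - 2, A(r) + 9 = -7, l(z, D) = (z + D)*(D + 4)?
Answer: -1/225 ≈ -0.0044444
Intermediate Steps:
l(z, D) = (4 + D)*(D + z) (l(z, D) = (D + z)*(4 + D) = (4 + D)*(D + z))
A(r) = -16 (A(r) = -9 - 7 = -16)
u = -110 (u = 5*(-5*((-5)² + 4*(-5) + 4*1 - 5*1) - 2) = 5*(-5*(25 - 20 + 4 - 5) - 2) = 5*(-5*4 - 2) = 5*(-20 - 2) = 5*(-22) = -110)
y(h, m) = 114 - h - m² (y(h, m) = 4 + (-(m*m + h) - 1*(-110)) = 4 + (-(m² + h) + 110) = 4 + (-(h + m²) + 110) = 4 + ((-h - m²) + 110) = 4 + (110 - h - m²) = 114 - h - m²)
1/y(83, A(6)) = 1/(114 - 1*83 - 1*(-16)²) = 1/(114 - 83 - 1*256) = 1/(114 - 83 - 256) = 1/(-225) = -1/225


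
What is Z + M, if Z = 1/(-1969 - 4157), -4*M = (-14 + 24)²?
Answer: -153151/6126 ≈ -25.000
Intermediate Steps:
M = -25 (M = -(-14 + 24)²/4 = -¼*10² = -¼*100 = -25)
Z = -1/6126 (Z = 1/(-6126) = -1/6126 ≈ -0.00016324)
Z + M = -1/6126 - 25 = -153151/6126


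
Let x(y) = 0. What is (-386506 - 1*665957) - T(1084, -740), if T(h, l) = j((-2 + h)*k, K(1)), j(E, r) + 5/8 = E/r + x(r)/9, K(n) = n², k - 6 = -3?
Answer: -8445667/8 ≈ -1.0557e+6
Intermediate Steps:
k = 3 (k = 6 - 3 = 3)
j(E, r) = -5/8 + E/r (j(E, r) = -5/8 + (E/r + 0/9) = -5/8 + (E/r + 0*(⅑)) = -5/8 + (E/r + 0) = -5/8 + E/r)
T(h, l) = -53/8 + 3*h (T(h, l) = -5/8 + ((-2 + h)*3)/(1²) = -5/8 + (-6 + 3*h)/1 = -5/8 + (-6 + 3*h)*1 = -5/8 + (-6 + 3*h) = -53/8 + 3*h)
(-386506 - 1*665957) - T(1084, -740) = (-386506 - 1*665957) - (-53/8 + 3*1084) = (-386506 - 665957) - (-53/8 + 3252) = -1052463 - 1*25963/8 = -1052463 - 25963/8 = -8445667/8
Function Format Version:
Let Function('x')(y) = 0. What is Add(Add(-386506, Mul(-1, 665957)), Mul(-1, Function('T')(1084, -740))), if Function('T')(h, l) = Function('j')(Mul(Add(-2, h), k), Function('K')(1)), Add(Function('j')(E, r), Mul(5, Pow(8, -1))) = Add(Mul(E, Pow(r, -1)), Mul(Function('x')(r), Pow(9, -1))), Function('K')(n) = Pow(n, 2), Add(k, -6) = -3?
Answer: Rational(-8445667, 8) ≈ -1.0557e+6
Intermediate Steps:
k = 3 (k = Add(6, -3) = 3)
Function('j')(E, r) = Add(Rational(-5, 8), Mul(E, Pow(r, -1))) (Function('j')(E, r) = Add(Rational(-5, 8), Add(Mul(E, Pow(r, -1)), Mul(0, Pow(9, -1)))) = Add(Rational(-5, 8), Add(Mul(E, Pow(r, -1)), Mul(0, Rational(1, 9)))) = Add(Rational(-5, 8), Add(Mul(E, Pow(r, -1)), 0)) = Add(Rational(-5, 8), Mul(E, Pow(r, -1))))
Function('T')(h, l) = Add(Rational(-53, 8), Mul(3, h)) (Function('T')(h, l) = Add(Rational(-5, 8), Mul(Mul(Add(-2, h), 3), Pow(Pow(1, 2), -1))) = Add(Rational(-5, 8), Mul(Add(-6, Mul(3, h)), Pow(1, -1))) = Add(Rational(-5, 8), Mul(Add(-6, Mul(3, h)), 1)) = Add(Rational(-5, 8), Add(-6, Mul(3, h))) = Add(Rational(-53, 8), Mul(3, h)))
Add(Add(-386506, Mul(-1, 665957)), Mul(-1, Function('T')(1084, -740))) = Add(Add(-386506, Mul(-1, 665957)), Mul(-1, Add(Rational(-53, 8), Mul(3, 1084)))) = Add(Add(-386506, -665957), Mul(-1, Add(Rational(-53, 8), 3252))) = Add(-1052463, Mul(-1, Rational(25963, 8))) = Add(-1052463, Rational(-25963, 8)) = Rational(-8445667, 8)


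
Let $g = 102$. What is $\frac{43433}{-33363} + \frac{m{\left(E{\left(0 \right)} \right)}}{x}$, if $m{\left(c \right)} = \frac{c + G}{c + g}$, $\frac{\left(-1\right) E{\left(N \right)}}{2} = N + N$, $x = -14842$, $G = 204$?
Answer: $- \frac{322349656}{247586823} \approx -1.302$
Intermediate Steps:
$E{\left(N \right)} = - 4 N$ ($E{\left(N \right)} = - 2 \left(N + N\right) = - 2 \cdot 2 N = - 4 N$)
$m{\left(c \right)} = \frac{204 + c}{102 + c}$ ($m{\left(c \right)} = \frac{c + 204}{c + 102} = \frac{204 + c}{102 + c}$)
$\frac{43433}{-33363} + \frac{m{\left(E{\left(0 \right)} \right)}}{x} = \frac{43433}{-33363} + \frac{\frac{1}{102 - 0} \left(204 - 0\right)}{-14842} = 43433 \left(- \frac{1}{33363}\right) + \frac{204 + 0}{102 + 0} \left(- \frac{1}{14842}\right) = - \frac{43433}{33363} + \frac{1}{102} \cdot 204 \left(- \frac{1}{14842}\right) = - \frac{43433}{33363} + 2 \left(- \frac{1}{14842}\right) = - \frac{43433}{33363} - \frac{1}{7421} = - \frac{322349656}{247586823}$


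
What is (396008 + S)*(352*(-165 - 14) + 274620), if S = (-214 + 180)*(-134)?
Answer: 84764149168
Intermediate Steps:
S = 4556 (S = -34*(-134) = 4556)
(396008 + S)*(352*(-165 - 14) + 274620) = (396008 + 4556)*(352*(-165 - 14) + 274620) = 400564*(352*(-179) + 274620) = 400564*(-63008 + 274620) = 400564*211612 = 84764149168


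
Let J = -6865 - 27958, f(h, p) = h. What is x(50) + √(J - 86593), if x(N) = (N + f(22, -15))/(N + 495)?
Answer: 72/545 + 2*I*√30354 ≈ 0.13211 + 348.45*I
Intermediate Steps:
x(N) = (22 + N)/(495 + N) (x(N) = (N + 22)/(N + 495) = (22 + N)/(495 + N))
J = -34823
x(50) + √(J - 86593) = (22 + 50)/(495 + 50) + √(-34823 - 86593) = 72/545 + √(-121416) = (1/545)*72 + 2*I*√30354 = 72/545 + 2*I*√30354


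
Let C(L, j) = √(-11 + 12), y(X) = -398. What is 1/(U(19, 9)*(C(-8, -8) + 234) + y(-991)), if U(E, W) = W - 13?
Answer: -1/1338 ≈ -0.00074738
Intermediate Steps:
U(E, W) = -13 + W
C(L, j) = 1 (C(L, j) = √1 = 1)
1/(U(19, 9)*(C(-8, -8) + 234) + y(-991)) = 1/((-13 + 9)*(1 + 234) - 398) = 1/(-4*235 - 398) = 1/(-940 - 398) = 1/(-1338) = -1/1338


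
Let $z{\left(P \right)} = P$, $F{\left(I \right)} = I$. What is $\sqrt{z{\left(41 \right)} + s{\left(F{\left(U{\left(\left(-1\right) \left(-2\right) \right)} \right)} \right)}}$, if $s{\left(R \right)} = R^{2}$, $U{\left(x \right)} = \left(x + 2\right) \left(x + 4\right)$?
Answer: $\sqrt{617} \approx 24.839$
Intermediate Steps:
$U{\left(x \right)} = \left(2 + x\right) \left(4 + x\right)$
$\sqrt{z{\left(41 \right)} + s{\left(F{\left(U{\left(\left(-1\right) \left(-2\right) \right)} \right)} \right)}} = \sqrt{41 + \left(8 + \left(\left(-1\right) \left(-2\right)\right)^{2} + 6 \left(\left(-1\right) \left(-2\right)\right)\right)^{2}} = \sqrt{41 + \left(8 + 2^{2} + 6 \cdot 2\right)^{2}} = \sqrt{41 + \left(8 + 4 + 12\right)^{2}} = \sqrt{41 + 24^{2}} = \sqrt{41 + 576} = \sqrt{617}$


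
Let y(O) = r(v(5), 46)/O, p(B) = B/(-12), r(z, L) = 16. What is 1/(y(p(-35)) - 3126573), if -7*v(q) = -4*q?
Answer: -35/109429863 ≈ -3.1984e-7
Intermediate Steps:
v(q) = 4*q/7 (v(q) = -(-4)*q/7 = 4*q/7)
p(B) = -B/12 (p(B) = B*(-1/12) = -B/12)
y(O) = 16/O
1/(y(p(-35)) - 3126573) = 1/(16/((-1/12*(-35))) - 3126573) = 1/(16/(35/12) - 3126573) = 1/(16*(12/35) - 3126573) = 1/(192/35 - 3126573) = 1/(-109429863/35) = -35/109429863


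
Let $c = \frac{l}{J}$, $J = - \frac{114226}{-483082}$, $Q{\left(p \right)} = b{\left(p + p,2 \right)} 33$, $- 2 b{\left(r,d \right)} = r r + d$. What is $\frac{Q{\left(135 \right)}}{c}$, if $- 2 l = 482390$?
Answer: $\frac{68700256779}{58258481495} \approx 1.1792$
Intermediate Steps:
$b{\left(r,d \right)} = - \frac{d}{2} - \frac{r^{2}}{2}$ ($b{\left(r,d \right)} = - \frac{r r + d}{2} = - \frac{r^{2} + d}{2} = - \frac{d + r^{2}}{2} = - \frac{d}{2} - \frac{r^{2}}{2}$)
$l = -241195$ ($l = \left(- \frac{1}{2}\right) 482390 = -241195$)
$Q{\left(p \right)} = -33 - 66 p^{2}$ ($Q{\left(p \right)} = \left(\left(- \frac{1}{2}\right) 2 - \frac{\left(p + p\right)^{2}}{2}\right) 33 = \left(-1 - \frac{\left(2 p\right)^{2}}{2}\right) 33 = \left(-1 - \frac{4 p^{2}}{2}\right) 33 = \left(-1 - 2 p^{2}\right) 33 = -33 - 66 p^{2}$)
$J = \frac{57113}{241541}$ ($J = \left(-114226\right) \left(- \frac{1}{483082}\right) = \frac{57113}{241541} \approx 0.23645$)
$c = - \frac{58258481495}{57113}$ ($c = - \frac{241195}{\frac{57113}{241541}} = \left(-241195\right) \frac{241541}{57113} = - \frac{58258481495}{57113} \approx -1.0201 \cdot 10^{6}$)
$\frac{Q{\left(135 \right)}}{c} = \frac{-33 - 66 \cdot 135^{2}}{- \frac{58258481495}{57113}} = \left(-33 - 1202850\right) \left(- \frac{57113}{58258481495}\right) = \left(-1202883\right) \left(- \frac{57113}{58258481495}\right) = \frac{68700256779}{58258481495}$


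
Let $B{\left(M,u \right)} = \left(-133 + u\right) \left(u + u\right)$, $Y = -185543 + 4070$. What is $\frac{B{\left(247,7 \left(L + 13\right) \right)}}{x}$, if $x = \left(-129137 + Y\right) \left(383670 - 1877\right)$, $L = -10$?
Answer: $\frac{2352}{59294361865} \approx 3.9666 \cdot 10^{-8}$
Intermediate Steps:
$Y = -181473$
$B{\left(M,u \right)} = 2 u \left(-133 + u\right)$ ($B{\left(M,u \right)} = \left(-133 + u\right) 2 u = 2 u \left(-133 + u\right)$)
$x = -118588723730$ ($x = \left(-129137 - 181473\right) \left(383670 - 1877\right) = \left(-310610\right) 381793 = -118588723730$)
$\frac{B{\left(247,7 \left(L + 13\right) \right)}}{x} = \frac{2 \cdot 7 \left(-10 + 13\right) \left(-133 + 7 \left(-10 + 13\right)\right)}{-118588723730} = 2 \cdot 7 \cdot 3 \left(-133 + 7 \cdot 3\right) \left(- \frac{1}{118588723730}\right) = 2 \cdot 21 \left(-133 + 21\right) \left(- \frac{1}{118588723730}\right) = 2 \cdot 21 \left(-112\right) \left(- \frac{1}{118588723730}\right) = \left(-4704\right) \left(- \frac{1}{118588723730}\right) = \frac{2352}{59294361865}$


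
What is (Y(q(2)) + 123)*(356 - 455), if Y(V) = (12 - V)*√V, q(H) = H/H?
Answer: -13266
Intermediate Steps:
q(H) = 1
Y(V) = √V*(12 - V)
(Y(q(2)) + 123)*(356 - 455) = (√1*(12 - 1*1) + 123)*(356 - 455) = (1*(12 - 1) + 123)*(-99) = (1*11 + 123)*(-99) = (11 + 123)*(-99) = 134*(-99) = -13266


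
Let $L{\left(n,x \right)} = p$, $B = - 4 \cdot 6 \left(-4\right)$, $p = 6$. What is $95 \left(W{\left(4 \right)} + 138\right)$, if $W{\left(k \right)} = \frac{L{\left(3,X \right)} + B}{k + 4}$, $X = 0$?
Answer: $\frac{57285}{4} \approx 14321.0$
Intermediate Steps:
$B = 96$ ($B = \left(-4\right) \left(-24\right) = 96$)
$L{\left(n,x \right)} = 6$
$W{\left(k \right)} = \frac{102}{4 + k}$ ($W{\left(k \right)} = \frac{6 + 96}{k + 4} = \frac{102}{4 + k}$)
$95 \left(W{\left(4 \right)} + 138\right) = 95 \left(\frac{102}{4 + 4} + 138\right) = 95 \left(\frac{102}{8} + 138\right) = 95 \left(102 \cdot \frac{1}{8} + 138\right) = 95 \left(\frac{51}{4} + 138\right) = 95 \cdot \frac{603}{4} = \frac{57285}{4}$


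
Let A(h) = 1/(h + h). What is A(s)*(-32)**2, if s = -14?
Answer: -256/7 ≈ -36.571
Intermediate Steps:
A(h) = 1/(2*h)
A(s)*(-32)**2 = ((1/2)/(-14))*(-32)**2 = ((1/2)*(-1/14))*1024 = -1/28*1024 = -256/7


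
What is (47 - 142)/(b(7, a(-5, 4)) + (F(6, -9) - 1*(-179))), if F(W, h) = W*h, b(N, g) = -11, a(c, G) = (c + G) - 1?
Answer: -⅚ ≈ -0.83333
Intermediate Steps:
a(c, G) = -1 + G + c (a(c, G) = (G + c) - 1 = -1 + G + c)
(47 - 142)/(b(7, a(-5, 4)) + (F(6, -9) - 1*(-179))) = (47 - 142)/(-11 + (6*(-9) - 1*(-179))) = -95/(-11 + (-54 + 179)) = -95/(-11 + 125) = -95/114 = -95*1/114 = -⅚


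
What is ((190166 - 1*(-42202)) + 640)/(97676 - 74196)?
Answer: 29126/2935 ≈ 9.9237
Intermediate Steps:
((190166 - 1*(-42202)) + 640)/(97676 - 74196) = ((190166 + 42202) + 640)/23480 = (232368 + 640)*(1/23480) = 233008*(1/23480) = 29126/2935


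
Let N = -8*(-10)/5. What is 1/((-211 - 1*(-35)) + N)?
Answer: -1/160 ≈ -0.0062500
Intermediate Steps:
N = 16 (N = 80*(⅕) = 16)
1/((-211 - 1*(-35)) + N) = 1/((-211 - 1*(-35)) + 16) = 1/((-211 + 35) + 16) = 1/(-176 + 16) = 1/(-160) = -1/160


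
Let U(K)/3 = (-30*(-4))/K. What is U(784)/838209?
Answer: 15/27381494 ≈ 5.4782e-7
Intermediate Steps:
U(K) = 360/K (U(K) = 3*((-30*(-4))/K) = 3*(120/K) = 360/K)
U(784)/838209 = (360/784)/838209 = (360*(1/784))*(1/838209) = (45/98)*(1/838209) = 15/27381494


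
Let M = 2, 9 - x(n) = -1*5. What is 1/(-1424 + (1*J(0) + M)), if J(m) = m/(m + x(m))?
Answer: -1/1422 ≈ -0.00070324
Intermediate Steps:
x(n) = 14 (x(n) = 9 - (-1)*5 = 9 - 1*(-5) = 9 + 5 = 14)
J(m) = m/(14 + m) (J(m) = m/(m + 14) = m/(14 + m))
1/(-1424 + (1*J(0) + M)) = 1/(-1424 + (1*(0/(14 + 0)) + 2)) = 1/(-1424 + (1*(0/14) + 2)) = 1/(-1424 + (1*(0*(1/14)) + 2)) = 1/(-1424 + (1*0 + 2)) = 1/(-1424 + (0 + 2)) = 1/(-1424 + 2) = 1/(-1422) = -1/1422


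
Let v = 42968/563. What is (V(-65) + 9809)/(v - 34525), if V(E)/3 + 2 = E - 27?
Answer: -5363701/19394607 ≈ -0.27656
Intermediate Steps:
v = 42968/563 (v = 42968*(1/563) = 42968/563 ≈ 76.320)
V(E) = -87 + 3*E (V(E) = -6 + 3*(E - 27) = -6 + 3*(-27 + E) = -6 + (-81 + 3*E) = -87 + 3*E)
(V(-65) + 9809)/(v - 34525) = ((-87 + 3*(-65)) + 9809)/(42968/563 - 34525) = ((-87 - 195) + 9809)/(-19394607/563) = (-282 + 9809)*(-563/19394607) = 9527*(-563/19394607) = -5363701/19394607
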